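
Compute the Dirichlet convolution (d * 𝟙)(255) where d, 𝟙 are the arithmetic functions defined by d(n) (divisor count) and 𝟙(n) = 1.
(d * 𝟙)(255) = 27

Divisors of 255: [1, 3, 5, 15, 17, 51, 85, 255]. For each d | 255:
  d = 1: d(1) · 𝟙(255/1) = 1 · 1 = 1
  d = 3: d(3) · 𝟙(255/3) = 2 · 1 = 2
  d = 5: d(5) · 𝟙(255/5) = 2 · 1 = 2
  d = 15: d(15) · 𝟙(255/15) = 4 · 1 = 4
  d = 17: d(17) · 𝟙(255/17) = 2 · 1 = 2
  d = 51: d(51) · 𝟙(255/51) = 4 · 1 = 4
  d = 85: d(85) · 𝟙(255/85) = 4 · 1 = 4
  d = 255: d(255) · 𝟙(255/255) = 8 · 1 = 8
Summing: (d * 𝟙)(255) = 1 + 2 + 2 + 4 + 2 + 4 + 4 + 8 = 27.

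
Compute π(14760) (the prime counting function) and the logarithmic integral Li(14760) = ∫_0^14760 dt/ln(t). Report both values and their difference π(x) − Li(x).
π(14760) = 1729;  Li(14760) ≈ 1751.64;  π(x) − Li(x) ≈ -22.64.

Direct count of primes ≤ 14760 gives π(14760) = 1729. Numerical evaluation of the logarithmic integral gives Li(14760) ≈ 1751.64. The difference π(x) − Li(x) ≈ -22.64 is typically negative for small/moderate x (Li(x) overestimates), though Littlewood's theorem shows this sign changes infinitely often.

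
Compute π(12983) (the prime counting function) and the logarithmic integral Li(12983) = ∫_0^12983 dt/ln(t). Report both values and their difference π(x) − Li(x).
π(12983) = 1547;  Li(12983) ≈ 1565.31;  π(x) − Li(x) ≈ -18.31.

Direct count of primes ≤ 12983 gives π(12983) = 1547. Numerical evaluation of the logarithmic integral gives Li(12983) ≈ 1565.31. The difference π(x) − Li(x) ≈ -18.31 is typically negative for small/moderate x (Li(x) overestimates), though Littlewood's theorem shows this sign changes infinitely often.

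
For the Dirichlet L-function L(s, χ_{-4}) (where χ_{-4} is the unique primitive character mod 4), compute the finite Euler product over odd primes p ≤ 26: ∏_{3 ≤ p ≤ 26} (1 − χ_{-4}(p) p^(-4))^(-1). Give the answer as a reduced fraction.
∏ = 2907090265708363109850475/2939590979896221115088896

The odd primes p ≤ 26 are [3, 5, 7, 11, 13, 17, 19, 23]. For each, χ(p) = 1 if p ≡ 1 mod 4, χ(p) = −1 if p ≡ 3 mod 4. Taking (1 − χ(p)/p^4)^(-1) = p^4/(p^4 − χ(p)): (1 − (-1)/3^4)^(-1) · (1 − (1)/5^4)^(-1) · (1 − (-1)/7^4)^(-1) · (1 − (-1)/11^4)^(-1) · (1 − (1)/13^4)^(-1) · (1 − (1)/17^4)^(-1) · (1 − (-1)/19^4)^(-1) · (1 − (-1)/23^4)^(-1) = 2907090265708363109850475/2939590979896221115088896.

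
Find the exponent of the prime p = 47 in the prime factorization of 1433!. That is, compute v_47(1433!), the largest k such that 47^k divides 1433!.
v_47(1433!) = 30

Legendre's formula: v_p(n!) = Σ_{k ≥ 1} ⌊n / p^k⌋. For p = 47, n = 1433, the terms are:
  ⌊1433/47^1⌋ = ⌊1433/47⌋ = 30
(the next term ⌊1433/47^2⌋ = 0, terminating the sum). Summing: v_47(1433!) = 30 = 30.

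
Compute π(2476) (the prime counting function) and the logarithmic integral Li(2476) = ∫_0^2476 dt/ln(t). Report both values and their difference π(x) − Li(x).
π(2476) = 366;  Li(2476) ≈ 376.54;  π(x) − Li(x) ≈ -10.54.

Direct count of primes ≤ 2476 gives π(2476) = 366. Numerical evaluation of the logarithmic integral gives Li(2476) ≈ 376.54. The difference π(x) − Li(x) ≈ -10.54 is typically negative for small/moderate x (Li(x) overestimates), though Littlewood's theorem shows this sign changes infinitely often.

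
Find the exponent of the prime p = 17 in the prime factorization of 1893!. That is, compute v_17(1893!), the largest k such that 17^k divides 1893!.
v_17(1893!) = 117

Legendre's formula: v_p(n!) = Σ_{k ≥ 1} ⌊n / p^k⌋. For p = 17, n = 1893, the terms are:
  ⌊1893/17^1⌋ = ⌊1893/17⌋ = 111
  ⌊1893/17^2⌋ = ⌊1893/289⌋ = 6
(the next term ⌊1893/17^3⌋ = 0, terminating the sum). Summing: v_17(1893!) = 111 + 6 = 117.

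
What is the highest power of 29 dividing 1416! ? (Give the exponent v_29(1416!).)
v_29(1416!) = 49

Legendre's formula: v_p(n!) = Σ_{k ≥ 1} ⌊n / p^k⌋. For p = 29, n = 1416, the terms are:
  ⌊1416/29^1⌋ = ⌊1416/29⌋ = 48
  ⌊1416/29^2⌋ = ⌊1416/841⌋ = 1
(the next term ⌊1416/29^3⌋ = 0, terminating the sum). Summing: v_29(1416!) = 48 + 1 = 49.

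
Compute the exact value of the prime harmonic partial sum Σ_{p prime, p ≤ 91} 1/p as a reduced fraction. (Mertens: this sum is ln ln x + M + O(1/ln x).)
Σ 1/p = 42605658161771733665696611824842057/23768741896345550770650537601358310

π(91) = 24, so the primes ≤ 91 are [2, 3, 5, 7, 11, 13, 17, 19, 23, 29, 31, 37, 41, 43, 47, 53, 59, 61, 67, 71, 73, 79, 83, 89]. Summing 1/p over these primes: 42605658161771733665696611824842057/23768741896345550770650537601358310 ≈ 1.7925. Mertens estimate ln ln(91) + 0.2615 ≈ 1.7680.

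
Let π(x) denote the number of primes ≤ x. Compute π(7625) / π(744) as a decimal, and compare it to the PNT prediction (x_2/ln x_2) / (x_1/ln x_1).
π(7625)/π(744) = 968/132 ≈ 7.3333;  PNT prediction ≈ 7.5806.

π(744) = 132 and π(7625) = 968, so π(7625)/π(744) ≈ 7.3333. The PNT-predicted ratio is (7625/ln(7625)) / (744/ln(744)) ≈ 7.5806. The two agree to within a few percent, as expected.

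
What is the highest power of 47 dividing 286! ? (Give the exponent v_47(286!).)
v_47(286!) = 6

Legendre's formula: v_p(n!) = Σ_{k ≥ 1} ⌊n / p^k⌋. For p = 47, n = 286, the terms are:
  ⌊286/47^1⌋ = ⌊286/47⌋ = 6
(the next term ⌊286/47^2⌋ = 0, terminating the sum). Summing: v_47(286!) = 6 = 6.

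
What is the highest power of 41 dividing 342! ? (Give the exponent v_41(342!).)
v_41(342!) = 8

Legendre's formula: v_p(n!) = Σ_{k ≥ 1} ⌊n / p^k⌋. For p = 41, n = 342, the terms are:
  ⌊342/41^1⌋ = ⌊342/41⌋ = 8
(the next term ⌊342/41^2⌋ = 0, terminating the sum). Summing: v_41(342!) = 8 = 8.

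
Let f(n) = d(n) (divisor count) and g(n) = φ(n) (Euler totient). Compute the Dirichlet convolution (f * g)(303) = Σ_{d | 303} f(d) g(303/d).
(d * φ)(303) = 408

Divisors of 303: [1, 3, 101, 303]. For each d | 303:
  d = 1: d(1) · φ(303/1) = 1 · 200 = 200
  d = 3: d(3) · φ(303/3) = 2 · 100 = 200
  d = 101: d(101) · φ(303/101) = 2 · 2 = 4
  d = 303: d(303) · φ(303/303) = 4 · 1 = 4
Summing: (d * φ)(303) = 200 + 200 + 4 + 4 = 408.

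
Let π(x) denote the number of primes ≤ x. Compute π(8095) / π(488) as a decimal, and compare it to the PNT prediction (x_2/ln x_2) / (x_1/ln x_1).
π(8095)/π(488) = 1018/93 ≈ 10.9462;  PNT prediction ≈ 11.4108.

π(488) = 93 and π(8095) = 1018, so π(8095)/π(488) ≈ 10.9462. The PNT-predicted ratio is (8095/ln(8095)) / (488/ln(488)) ≈ 11.4108. The two agree to within a few percent, as expected.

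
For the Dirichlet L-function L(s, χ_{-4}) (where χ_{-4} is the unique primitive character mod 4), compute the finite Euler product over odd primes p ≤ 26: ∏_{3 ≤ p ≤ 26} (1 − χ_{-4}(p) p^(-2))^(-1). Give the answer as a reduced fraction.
∏ = 7900068038863/8628726988800

The odd primes p ≤ 26 are [3, 5, 7, 11, 13, 17, 19, 23]. For each, χ(p) = 1 if p ≡ 1 mod 4, χ(p) = −1 if p ≡ 3 mod 4. Taking (1 − χ(p)/p^2)^(-1) = p^2/(p^2 − χ(p)): (1 − (-1)/3^2)^(-1) · (1 − (1)/5^2)^(-1) · (1 − (-1)/7^2)^(-1) · (1 − (-1)/11^2)^(-1) · (1 − (1)/13^2)^(-1) · (1 − (1)/17^2)^(-1) · (1 − (-1)/19^2)^(-1) · (1 − (-1)/23^2)^(-1) = 7900068038863/8628726988800.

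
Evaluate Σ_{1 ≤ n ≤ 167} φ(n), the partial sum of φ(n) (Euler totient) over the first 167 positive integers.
Σ_{n ≤ 167} φ(n) = 8562

Compute φ(n) for each 1 ≤ n ≤ 167: φ(1) = 1, φ(2) = 1, φ(3) = 2, φ(4) = 2, φ(5) = 4, φ(6) = 2, φ(7) = 6, φ(8) = 4, φ(9) = 6, φ(10) = 4, φ(11) = 10, φ(12) = 4, φ(13) = 12, φ(14) = 6, φ(15) = 8, φ(16) = 8, φ(17) = 16, φ(18) = 6, φ(19) = 18, φ(20) = 8, φ(21) = 12, φ(22) = 10, φ(23) = 22, φ(24) = 8, φ(25) = 20, φ(26) = 12, φ(27) = 18, φ(28) = 12, φ(29) = 28, φ(30) = 8, φ(31) = 30, φ(32) = 16, φ(33) = 20, φ(34) = 16, φ(35) = 24, φ(36) = 12, φ(37) = 36, φ(38) = 18, φ(39) = 24, φ(40) = 16, φ(41) = 40, φ(42) = 12, φ(43) = 42, φ(44) = 20, φ(45) = 24, φ(46) = 22, φ(47) = 46, φ(48) = 16, φ(49) = 42, φ(50) = 20, φ(51) = 32, φ(52) = 24, φ(53) = 52, φ(54) = 18, φ(55) = 40, φ(56) = 24, φ(57) = 36, φ(58) = 28, φ(59) = 58, φ(60) = 16, φ(61) = 60, φ(62) = 30, φ(63) = 36, φ(64) = 32, φ(65) = 48, φ(66) = 20, φ(67) = 66, φ(68) = 32, φ(69) = 44, φ(70) = 24, φ(71) = 70, φ(72) = 24, φ(73) = 72, φ(74) = 36, φ(75) = 40, φ(76) = 36, φ(77) = 60, φ(78) = 24, φ(79) = 78, φ(80) = 32, φ(81) = 54, φ(82) = 40, φ(83) = 82, φ(84) = 24, φ(85) = 64, φ(86) = 42, φ(87) = 56, φ(88) = 40, φ(89) = 88, φ(90) = 24, φ(91) = 72, φ(92) = 44, φ(93) = 60, φ(94) = 46, φ(95) = 72, φ(96) = 32, φ(97) = 96, φ(98) = 42, φ(99) = 60, φ(100) = 40, φ(101) = 100, φ(102) = 32, φ(103) = 102, φ(104) = 48, φ(105) = 48, φ(106) = 52, φ(107) = 106, φ(108) = 36, φ(109) = 108, φ(110) = 40, φ(111) = 72, φ(112) = 48, φ(113) = 112, φ(114) = 36, φ(115) = 88, φ(116) = 56, φ(117) = 72, φ(118) = 58, φ(119) = 96, φ(120) = 32, φ(121) = 110, φ(122) = 60, φ(123) = 80, φ(124) = 60, φ(125) = 100, φ(126) = 36, φ(127) = 126, φ(128) = 64, φ(129) = 84, φ(130) = 48, φ(131) = 130, φ(132) = 40, φ(133) = 108, φ(134) = 66, φ(135) = 72, φ(136) = 64, φ(137) = 136, φ(138) = 44, φ(139) = 138, φ(140) = 48, φ(141) = 92, φ(142) = 70, φ(143) = 120, φ(144) = 48, φ(145) = 112, φ(146) = 72, φ(147) = 84, φ(148) = 72, φ(149) = 148, φ(150) = 40, φ(151) = 150, φ(152) = 72, φ(153) = 96, φ(154) = 60, φ(155) = 120, φ(156) = 48, φ(157) = 156, φ(158) = 78, φ(159) = 104, φ(160) = 64, φ(161) = 132, φ(162) = 54, φ(163) = 162, φ(164) = 80, φ(165) = 80, φ(166) = 82, φ(167) = 166. Summing all 167 values: 8562. (Average order: Σ_{n ≤ x} φ(n) ~ (3/π²) x². For x = 167, (3/π²)·167² ≈ 8477.24.)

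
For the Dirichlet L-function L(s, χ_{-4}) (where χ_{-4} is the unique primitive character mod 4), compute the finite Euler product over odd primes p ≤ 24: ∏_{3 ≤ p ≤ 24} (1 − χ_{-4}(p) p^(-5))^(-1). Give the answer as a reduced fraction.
∏ = 19221914719363107239019289471588875/19296053991287416836128860852453376

The odd primes p ≤ 24 are [3, 5, 7, 11, 13, 17, 19, 23]. For each, χ(p) = 1 if p ≡ 1 mod 4, χ(p) = −1 if p ≡ 3 mod 4. Taking (1 − χ(p)/p^5)^(-1) = p^5/(p^5 − χ(p)): (1 − (-1)/3^5)^(-1) · (1 − (1)/5^5)^(-1) · (1 − (-1)/7^5)^(-1) · (1 − (-1)/11^5)^(-1) · (1 − (1)/13^5)^(-1) · (1 − (1)/17^5)^(-1) · (1 − (-1)/19^5)^(-1) · (1 − (-1)/23^5)^(-1) = 19221914719363107239019289471588875/19296053991287416836128860852453376.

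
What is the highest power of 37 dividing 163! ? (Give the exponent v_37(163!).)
v_37(163!) = 4

Legendre's formula: v_p(n!) = Σ_{k ≥ 1} ⌊n / p^k⌋. For p = 37, n = 163, the terms are:
  ⌊163/37^1⌋ = ⌊163/37⌋ = 4
(the next term ⌊163/37^2⌋ = 0, terminating the sum). Summing: v_37(163!) = 4 = 4.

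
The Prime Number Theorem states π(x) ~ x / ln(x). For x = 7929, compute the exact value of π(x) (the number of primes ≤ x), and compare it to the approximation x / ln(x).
π(7929) = 1001;  x/ln(x) ≈ 883.13;  relative error ≈ 11.78%.

Directly count primes up to 7929: π(7929) = 1001. The PNT approximation gives 7929/ln(7929) ≈ 7929/8.97828 ≈ 883.13. Relative error (π(x) − x/ln(x)) / π(x) ≈ 11.78%; the approximation is known to undercount slightly (Li(x) is a better estimate).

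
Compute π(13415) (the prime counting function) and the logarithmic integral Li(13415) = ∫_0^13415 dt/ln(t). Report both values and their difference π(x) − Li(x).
π(13415) = 1590;  Li(13415) ≈ 1610.85;  π(x) − Li(x) ≈ -20.85.

Direct count of primes ≤ 13415 gives π(13415) = 1590. Numerical evaluation of the logarithmic integral gives Li(13415) ≈ 1610.85. The difference π(x) − Li(x) ≈ -20.85 is typically negative for small/moderate x (Li(x) overestimates), though Littlewood's theorem shows this sign changes infinitely often.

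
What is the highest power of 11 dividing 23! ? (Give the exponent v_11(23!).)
v_11(23!) = 2

Legendre's formula: v_p(n!) = Σ_{k ≥ 1} ⌊n / p^k⌋. For p = 11, n = 23, the terms are:
  ⌊23/11^1⌋ = ⌊23/11⌋ = 2
(the next term ⌊23/11^2⌋ = 0, terminating the sum). Summing: v_11(23!) = 2 = 2.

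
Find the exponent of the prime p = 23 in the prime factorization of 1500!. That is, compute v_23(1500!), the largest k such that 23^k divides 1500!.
v_23(1500!) = 67

Legendre's formula: v_p(n!) = Σ_{k ≥ 1} ⌊n / p^k⌋. For p = 23, n = 1500, the terms are:
  ⌊1500/23^1⌋ = ⌊1500/23⌋ = 65
  ⌊1500/23^2⌋ = ⌊1500/529⌋ = 2
(the next term ⌊1500/23^3⌋ = 0, terminating the sum). Summing: v_23(1500!) = 65 + 2 = 67.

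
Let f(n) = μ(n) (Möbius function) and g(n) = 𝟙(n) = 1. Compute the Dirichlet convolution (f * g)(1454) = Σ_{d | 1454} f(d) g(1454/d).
(μ * 𝟙)(1454) = 0

Divisors of 1454: [1, 2, 727, 1454]. For each d | 1454:
  d = 1: μ(1) · 𝟙(1454/1) = 1 · 1 = 1
  d = 2: μ(2) · 𝟙(1454/2) = -1 · 1 = -1
  d = 727: μ(727) · 𝟙(1454/727) = -1 · 1 = -1
  d = 1454: μ(1454) · 𝟙(1454/1454) = 1 · 1 = 1
Summing: (μ * 𝟙)(1454) = 1 + -1 + -1 + 1 = 0.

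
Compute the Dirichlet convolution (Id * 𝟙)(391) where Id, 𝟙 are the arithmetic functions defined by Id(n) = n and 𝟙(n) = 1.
(Id * 𝟙)(391) = 432

Divisors of 391: [1, 17, 23, 391]. For each d | 391:
  d = 1: Id(1) · 𝟙(391/1) = 1 · 1 = 1
  d = 17: Id(17) · 𝟙(391/17) = 17 · 1 = 17
  d = 23: Id(23) · 𝟙(391/23) = 23 · 1 = 23
  d = 391: Id(391) · 𝟙(391/391) = 391 · 1 = 391
Summing: (Id * 𝟙)(391) = 1 + 17 + 23 + 391 = 432.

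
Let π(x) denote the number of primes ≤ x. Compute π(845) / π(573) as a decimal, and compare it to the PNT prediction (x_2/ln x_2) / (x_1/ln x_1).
π(845)/π(573) = 146/105 ≈ 1.3905;  PNT prediction ≈ 1.3897.

π(573) = 105 and π(845) = 146, so π(845)/π(573) ≈ 1.3905. The PNT-predicted ratio is (845/ln(845)) / (573/ln(573)) ≈ 1.3897. The two agree to within a few percent, as expected.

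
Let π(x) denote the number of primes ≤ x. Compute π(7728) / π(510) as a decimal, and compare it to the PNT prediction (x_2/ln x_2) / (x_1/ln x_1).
π(7728)/π(510) = 981/97 ≈ 10.1134;  PNT prediction ≈ 10.5522.

π(510) = 97 and π(7728) = 981, so π(7728)/π(510) ≈ 10.1134. The PNT-predicted ratio is (7728/ln(7728)) / (510/ln(510)) ≈ 10.5522. The two agree to within a few percent, as expected.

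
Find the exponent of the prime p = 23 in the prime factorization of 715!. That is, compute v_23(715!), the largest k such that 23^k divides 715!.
v_23(715!) = 32

Legendre's formula: v_p(n!) = Σ_{k ≥ 1} ⌊n / p^k⌋. For p = 23, n = 715, the terms are:
  ⌊715/23^1⌋ = ⌊715/23⌋ = 31
  ⌊715/23^2⌋ = ⌊715/529⌋ = 1
(the next term ⌊715/23^3⌋ = 0, terminating the sum). Summing: v_23(715!) = 31 + 1 = 32.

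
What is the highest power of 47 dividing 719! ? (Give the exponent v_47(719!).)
v_47(719!) = 15

Legendre's formula: v_p(n!) = Σ_{k ≥ 1} ⌊n / p^k⌋. For p = 47, n = 719, the terms are:
  ⌊719/47^1⌋ = ⌊719/47⌋ = 15
(the next term ⌊719/47^2⌋ = 0, terminating the sum). Summing: v_47(719!) = 15 = 15.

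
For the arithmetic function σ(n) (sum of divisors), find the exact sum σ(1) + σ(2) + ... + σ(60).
Σ_{n ≤ 60} σ(n) = 3014

Compute σ(n) for each 1 ≤ n ≤ 60: σ(1) = 1, σ(2) = 3, σ(3) = 4, σ(4) = 7, σ(5) = 6, σ(6) = 12, σ(7) = 8, σ(8) = 15, σ(9) = 13, σ(10) = 18, σ(11) = 12, σ(12) = 28, σ(13) = 14, σ(14) = 24, σ(15) = 24, σ(16) = 31, σ(17) = 18, σ(18) = 39, σ(19) = 20, σ(20) = 42, σ(21) = 32, σ(22) = 36, σ(23) = 24, σ(24) = 60, σ(25) = 31, σ(26) = 42, σ(27) = 40, σ(28) = 56, σ(29) = 30, σ(30) = 72, σ(31) = 32, σ(32) = 63, σ(33) = 48, σ(34) = 54, σ(35) = 48, σ(36) = 91, σ(37) = 38, σ(38) = 60, σ(39) = 56, σ(40) = 90, σ(41) = 42, σ(42) = 96, σ(43) = 44, σ(44) = 84, σ(45) = 78, σ(46) = 72, σ(47) = 48, σ(48) = 124, σ(49) = 57, σ(50) = 93, σ(51) = 72, σ(52) = 98, σ(53) = 54, σ(54) = 120, σ(55) = 72, σ(56) = 120, σ(57) = 80, σ(58) = 90, σ(59) = 60, σ(60) = 168. Summing all 60 values: 3014. (Average order: Σ_{n ≤ x} σ(n) ~ (π²/12) x². For x = 60, (π²/12)·60² ≈ 2960.88.)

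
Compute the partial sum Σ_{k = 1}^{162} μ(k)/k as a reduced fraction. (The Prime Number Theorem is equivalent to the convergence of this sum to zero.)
Σ μ(k)/k = 674117532155663976794637693297075629210667954252961166216521/35375166993717494840635767087951744212057570647889977422429870

Values of μ(k) for 1 ≤ k ≤ 162: μ(1) = 1, μ(2) = -1, μ(3) = -1, μ(5) = -1, μ(6) = 1, μ(7) = -1, μ(10) = 1, μ(11) = -1, μ(13) = -1, μ(14) = 1, μ(15) = 1, μ(17) = -1, μ(19) = -1, μ(21) = 1, μ(22) = 1, μ(23) = -1, μ(26) = 1, μ(29) = -1, μ(30) = -1, μ(31) = -1, μ(33) = 1, μ(34) = 1, μ(35) = 1, μ(37) = -1, μ(38) = 1, μ(39) = 1, μ(41) = -1, μ(42) = -1, μ(43) = -1, μ(46) = 1, μ(47) = -1, μ(51) = 1, μ(53) = -1, μ(55) = 1, μ(57) = 1, μ(58) = 1, μ(59) = -1, μ(61) = -1, μ(62) = 1, μ(65) = 1, μ(66) = -1, μ(67) = -1, μ(69) = 1, μ(70) = -1, μ(71) = -1, μ(73) = -1, μ(74) = 1, μ(77) = 1, μ(78) = -1, μ(79) = -1, μ(82) = 1, μ(83) = -1, μ(85) = 1, μ(86) = 1, μ(87) = 1, μ(89) = -1, μ(91) = 1, μ(93) = 1, μ(94) = 1, μ(95) = 1, μ(97) = -1, μ(101) = -1, μ(102) = -1, μ(103) = -1, μ(105) = -1, μ(106) = 1, μ(107) = -1, μ(109) = -1, μ(110) = -1, μ(111) = 1, μ(113) = -1, μ(114) = -1, μ(115) = 1, μ(118) = 1, μ(119) = 1, μ(122) = 1, μ(123) = 1, μ(127) = -1, μ(129) = 1, μ(130) = -1, μ(131) = -1, μ(133) = 1, μ(134) = 1, μ(137) = -1, μ(138) = -1, μ(139) = -1, μ(141) = 1, μ(142) = 1, μ(143) = 1, μ(145) = 1, μ(146) = 1, μ(149) = -1, μ(151) = -1, μ(154) = -1, μ(155) = 1, μ(157) = -1, μ(158) = 1, μ(159) = 1, μ(161) = 1, with μ = 0 on non-squarefree integers. Summing μ(k)/k for k where μ(k) ≠ 0 gives 674117532155663976794637693297075629210667954252961166216521/35375166993717494840635767087951744212057570647889977422429870 ≈ 0.0191. (PNT ⟺ this sum → 0 as n → ∞.)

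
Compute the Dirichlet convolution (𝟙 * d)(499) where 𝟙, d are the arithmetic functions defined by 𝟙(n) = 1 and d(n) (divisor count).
(𝟙 * d)(499) = 3

Divisors of 499: [1, 499]. For each d | 499:
  d = 1: 𝟙(1) · d(499/1) = 1 · 2 = 2
  d = 499: 𝟙(499) · d(499/499) = 1 · 1 = 1
Summing: (𝟙 * d)(499) = 2 + 1 = 3.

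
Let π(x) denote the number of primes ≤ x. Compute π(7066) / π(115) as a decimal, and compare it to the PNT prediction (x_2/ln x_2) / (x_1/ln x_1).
π(7066)/π(115) = 907/30 ≈ 30.2333;  PNT prediction ≈ 32.8944.

π(115) = 30 and π(7066) = 907, so π(7066)/π(115) ≈ 30.2333. The PNT-predicted ratio is (7066/ln(7066)) / (115/ln(115)) ≈ 32.8944. The two agree to within a few percent, as expected.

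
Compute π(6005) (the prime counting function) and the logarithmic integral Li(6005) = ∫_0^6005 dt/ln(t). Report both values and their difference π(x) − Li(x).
π(6005) = 783;  Li(6005) ≈ 800.99;  π(x) − Li(x) ≈ -17.99.

Direct count of primes ≤ 6005 gives π(6005) = 783. Numerical evaluation of the logarithmic integral gives Li(6005) ≈ 800.99. The difference π(x) − Li(x) ≈ -17.99 is typically negative for small/moderate x (Li(x) overestimates), though Littlewood's theorem shows this sign changes infinitely often.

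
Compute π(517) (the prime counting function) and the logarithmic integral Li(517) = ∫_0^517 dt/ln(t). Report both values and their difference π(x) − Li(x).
π(517) = 97;  Li(517) ≈ 104.52;  π(x) − Li(x) ≈ -7.52.

Direct count of primes ≤ 517 gives π(517) = 97. Numerical evaluation of the logarithmic integral gives Li(517) ≈ 104.52. The difference π(x) − Li(x) ≈ -7.52 is typically negative for small/moderate x (Li(x) overestimates), though Littlewood's theorem shows this sign changes infinitely often.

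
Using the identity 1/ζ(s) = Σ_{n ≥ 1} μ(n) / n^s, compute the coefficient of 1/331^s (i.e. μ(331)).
μ(331) = -1

Factor n = 331 = 331. μ(n) = 0 if any exponent ≥ 2 (not squarefree); otherwise μ(n) = (−1)^{ω(n)} where ω(n) is the number of distinct prime factors. Applying: μ(331) = -1.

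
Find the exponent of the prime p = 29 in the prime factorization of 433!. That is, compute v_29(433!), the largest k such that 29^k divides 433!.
v_29(433!) = 14

Legendre's formula: v_p(n!) = Σ_{k ≥ 1} ⌊n / p^k⌋. For p = 29, n = 433, the terms are:
  ⌊433/29^1⌋ = ⌊433/29⌋ = 14
(the next term ⌊433/29^2⌋ = 0, terminating the sum). Summing: v_29(433!) = 14 = 14.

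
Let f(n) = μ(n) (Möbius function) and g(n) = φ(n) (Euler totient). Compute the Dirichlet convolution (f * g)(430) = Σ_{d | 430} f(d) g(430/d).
(μ * φ)(430) = 0

Divisors of 430: [1, 2, 5, 10, 43, 86, 215, 430]. For each d | 430:
  d = 1: μ(1) · φ(430/1) = 1 · 168 = 168
  d = 2: μ(2) · φ(430/2) = -1 · 168 = -168
  d = 5: μ(5) · φ(430/5) = -1 · 42 = -42
  d = 10: μ(10) · φ(430/10) = 1 · 42 = 42
  d = 43: μ(43) · φ(430/43) = -1 · 4 = -4
  d = 86: μ(86) · φ(430/86) = 1 · 4 = 4
  d = 215: μ(215) · φ(430/215) = 1 · 1 = 1
  d = 430: μ(430) · φ(430/430) = -1 · 1 = -1
Summing: (μ * φ)(430) = 168 + -168 + -42 + 42 + -4 + 4 + 1 + -1 = 0.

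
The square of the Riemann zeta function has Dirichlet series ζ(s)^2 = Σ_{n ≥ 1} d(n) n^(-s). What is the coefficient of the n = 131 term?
d(131) = 2

ζ(s)^2 = (Σ 1/m^s)(Σ 1/k^s). The coefficient of 1/n^s in the product is the number of ordered pairs (m, k) with mk = n, which equals d(n). For n = 131, divisors are [1, 131], so d(131) = 2.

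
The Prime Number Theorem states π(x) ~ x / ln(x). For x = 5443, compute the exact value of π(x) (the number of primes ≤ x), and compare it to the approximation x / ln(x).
π(5443) = 720;  x/ln(x) ≈ 632.75;  relative error ≈ 12.12%.

Directly count primes up to 5443: π(5443) = 720. The PNT approximation gives 5443/ln(5443) ≈ 5443/8.60209 ≈ 632.75. Relative error (π(x) − x/ln(x)) / π(x) ≈ 12.12%; the approximation is known to undercount slightly (Li(x) is a better estimate).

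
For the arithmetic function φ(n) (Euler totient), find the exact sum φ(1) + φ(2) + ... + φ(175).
Σ_{n ≤ 175} φ(n) = 9370

Compute φ(n) for each 1 ≤ n ≤ 175: φ(1) = 1, φ(2) = 1, φ(3) = 2, φ(4) = 2, φ(5) = 4, φ(6) = 2, φ(7) = 6, φ(8) = 4, φ(9) = 6, φ(10) = 4, φ(11) = 10, φ(12) = 4, φ(13) = 12, φ(14) = 6, φ(15) = 8, φ(16) = 8, φ(17) = 16, φ(18) = 6, φ(19) = 18, φ(20) = 8, φ(21) = 12, φ(22) = 10, φ(23) = 22, φ(24) = 8, φ(25) = 20, φ(26) = 12, φ(27) = 18, φ(28) = 12, φ(29) = 28, φ(30) = 8, φ(31) = 30, φ(32) = 16, φ(33) = 20, φ(34) = 16, φ(35) = 24, φ(36) = 12, φ(37) = 36, φ(38) = 18, φ(39) = 24, φ(40) = 16, φ(41) = 40, φ(42) = 12, φ(43) = 42, φ(44) = 20, φ(45) = 24, φ(46) = 22, φ(47) = 46, φ(48) = 16, φ(49) = 42, φ(50) = 20, φ(51) = 32, φ(52) = 24, φ(53) = 52, φ(54) = 18, φ(55) = 40, φ(56) = 24, φ(57) = 36, φ(58) = 28, φ(59) = 58, φ(60) = 16, φ(61) = 60, φ(62) = 30, φ(63) = 36, φ(64) = 32, φ(65) = 48, φ(66) = 20, φ(67) = 66, φ(68) = 32, φ(69) = 44, φ(70) = 24, φ(71) = 70, φ(72) = 24, φ(73) = 72, φ(74) = 36, φ(75) = 40, φ(76) = 36, φ(77) = 60, φ(78) = 24, φ(79) = 78, φ(80) = 32, φ(81) = 54, φ(82) = 40, φ(83) = 82, φ(84) = 24, φ(85) = 64, φ(86) = 42, φ(87) = 56, φ(88) = 40, φ(89) = 88, φ(90) = 24, φ(91) = 72, φ(92) = 44, φ(93) = 60, φ(94) = 46, φ(95) = 72, φ(96) = 32, φ(97) = 96, φ(98) = 42, φ(99) = 60, φ(100) = 40, φ(101) = 100, φ(102) = 32, φ(103) = 102, φ(104) = 48, φ(105) = 48, φ(106) = 52, φ(107) = 106, φ(108) = 36, φ(109) = 108, φ(110) = 40, φ(111) = 72, φ(112) = 48, φ(113) = 112, φ(114) = 36, φ(115) = 88, φ(116) = 56, φ(117) = 72, φ(118) = 58, φ(119) = 96, φ(120) = 32, φ(121) = 110, φ(122) = 60, φ(123) = 80, φ(124) = 60, φ(125) = 100, φ(126) = 36, φ(127) = 126, φ(128) = 64, φ(129) = 84, φ(130) = 48, φ(131) = 130, φ(132) = 40, φ(133) = 108, φ(134) = 66, φ(135) = 72, φ(136) = 64, φ(137) = 136, φ(138) = 44, φ(139) = 138, φ(140) = 48, φ(141) = 92, φ(142) = 70, φ(143) = 120, φ(144) = 48, φ(145) = 112, φ(146) = 72, φ(147) = 84, φ(148) = 72, φ(149) = 148, φ(150) = 40, φ(151) = 150, φ(152) = 72, φ(153) = 96, φ(154) = 60, φ(155) = 120, φ(156) = 48, φ(157) = 156, φ(158) = 78, φ(159) = 104, φ(160) = 64, φ(161) = 132, φ(162) = 54, φ(163) = 162, φ(164) = 80, φ(165) = 80, φ(166) = 82, φ(167) = 166, φ(168) = 48, φ(169) = 156, φ(170) = 64, φ(171) = 108, φ(172) = 84, φ(173) = 172, φ(174) = 56, φ(175) = 120. Summing all 175 values: 9370. (Average order: Σ_{n ≤ x} φ(n) ~ (3/π²) x². For x = 175, (3/π²)·175² ≈ 9308.88.)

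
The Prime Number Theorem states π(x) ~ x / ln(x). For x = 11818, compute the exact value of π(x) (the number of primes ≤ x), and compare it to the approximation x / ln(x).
π(11818) = 1416;  x/ln(x) ≈ 1260.27;  relative error ≈ 11.00%.

Directly count primes up to 11818: π(11818) = 1416. The PNT approximation gives 11818/ln(11818) ≈ 11818/9.37738 ≈ 1260.27. Relative error (π(x) − x/ln(x)) / π(x) ≈ 11.00%; the approximation is known to undercount slightly (Li(x) is a better estimate).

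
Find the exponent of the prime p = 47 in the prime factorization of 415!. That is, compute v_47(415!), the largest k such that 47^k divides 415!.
v_47(415!) = 8

Legendre's formula: v_p(n!) = Σ_{k ≥ 1} ⌊n / p^k⌋. For p = 47, n = 415, the terms are:
  ⌊415/47^1⌋ = ⌊415/47⌋ = 8
(the next term ⌊415/47^2⌋ = 0, terminating the sum). Summing: v_47(415!) = 8 = 8.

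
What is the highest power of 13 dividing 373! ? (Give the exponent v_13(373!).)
v_13(373!) = 30

Legendre's formula: v_p(n!) = Σ_{k ≥ 1} ⌊n / p^k⌋. For p = 13, n = 373, the terms are:
  ⌊373/13^1⌋ = ⌊373/13⌋ = 28
  ⌊373/13^2⌋ = ⌊373/169⌋ = 2
(the next term ⌊373/13^3⌋ = 0, terminating the sum). Summing: v_13(373!) = 28 + 2 = 30.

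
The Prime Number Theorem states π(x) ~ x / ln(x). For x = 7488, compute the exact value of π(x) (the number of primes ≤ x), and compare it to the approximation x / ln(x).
π(7488) = 948;  x/ln(x) ≈ 839.36;  relative error ≈ 11.46%.

Directly count primes up to 7488: π(7488) = 948. The PNT approximation gives 7488/ln(7488) ≈ 7488/8.92106 ≈ 839.36. Relative error (π(x) − x/ln(x)) / π(x) ≈ 11.46%; the approximation is known to undercount slightly (Li(x) is a better estimate).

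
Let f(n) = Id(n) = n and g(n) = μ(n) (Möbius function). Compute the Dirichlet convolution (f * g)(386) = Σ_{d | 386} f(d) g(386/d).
(Id * μ)(386) = 192

Divisors of 386: [1, 2, 193, 386]. For each d | 386:
  d = 1: Id(1) · μ(386/1) = 1 · 1 = 1
  d = 2: Id(2) · μ(386/2) = 2 · -1 = -2
  d = 193: Id(193) · μ(386/193) = 193 · -1 = -193
  d = 386: Id(386) · μ(386/386) = 386 · 1 = 386
Summing: (Id * μ)(386) = 1 + -2 + -193 + 386 = 192.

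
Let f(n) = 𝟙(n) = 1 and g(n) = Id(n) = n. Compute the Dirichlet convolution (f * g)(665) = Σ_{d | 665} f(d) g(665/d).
(𝟙 * Id)(665) = 960

Divisors of 665: [1, 5, 7, 19, 35, 95, 133, 665]. For each d | 665:
  d = 1: 𝟙(1) · Id(665/1) = 1 · 665 = 665
  d = 5: 𝟙(5) · Id(665/5) = 1 · 133 = 133
  d = 7: 𝟙(7) · Id(665/7) = 1 · 95 = 95
  d = 19: 𝟙(19) · Id(665/19) = 1 · 35 = 35
  d = 35: 𝟙(35) · Id(665/35) = 1 · 19 = 19
  d = 95: 𝟙(95) · Id(665/95) = 1 · 7 = 7
  d = 133: 𝟙(133) · Id(665/133) = 1 · 5 = 5
  d = 665: 𝟙(665) · Id(665/665) = 1 · 1 = 1
Summing: (𝟙 * Id)(665) = 665 + 133 + 95 + 35 + 19 + 7 + 5 + 1 = 960.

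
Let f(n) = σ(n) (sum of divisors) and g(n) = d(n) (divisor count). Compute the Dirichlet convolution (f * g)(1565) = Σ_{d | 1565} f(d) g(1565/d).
(σ * d)(1565) = 2528

Divisors of 1565: [1, 5, 313, 1565]. For each d | 1565:
  d = 1: σ(1) · d(1565/1) = 1 · 4 = 4
  d = 5: σ(5) · d(1565/5) = 6 · 2 = 12
  d = 313: σ(313) · d(1565/313) = 314 · 2 = 628
  d = 1565: σ(1565) · d(1565/1565) = 1884 · 1 = 1884
Summing: (σ * d)(1565) = 4 + 12 + 628 + 1884 = 2528.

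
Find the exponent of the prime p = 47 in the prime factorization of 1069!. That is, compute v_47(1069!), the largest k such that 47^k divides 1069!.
v_47(1069!) = 22

Legendre's formula: v_p(n!) = Σ_{k ≥ 1} ⌊n / p^k⌋. For p = 47, n = 1069, the terms are:
  ⌊1069/47^1⌋ = ⌊1069/47⌋ = 22
(the next term ⌊1069/47^2⌋ = 0, terminating the sum). Summing: v_47(1069!) = 22 = 22.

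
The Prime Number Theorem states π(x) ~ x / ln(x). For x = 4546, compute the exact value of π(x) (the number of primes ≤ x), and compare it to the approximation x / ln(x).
π(4546) = 615;  x/ln(x) ≈ 539.78;  relative error ≈ 12.23%.

Directly count primes up to 4546: π(4546) = 615. The PNT approximation gives 4546/ln(4546) ≈ 4546/8.42200 ≈ 539.78. Relative error (π(x) − x/ln(x)) / π(x) ≈ 12.23%; the approximation is known to undercount slightly (Li(x) is a better estimate).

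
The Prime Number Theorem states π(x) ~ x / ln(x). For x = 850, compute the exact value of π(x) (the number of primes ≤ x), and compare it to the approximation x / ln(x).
π(850) = 146;  x/ln(x) ≈ 126.01;  relative error ≈ 13.69%.

Directly count primes up to 850: π(850) = 146. The PNT approximation gives 850/ln(850) ≈ 850/6.74524 ≈ 126.01. Relative error (π(x) − x/ln(x)) / π(x) ≈ 13.69%; the approximation is known to undercount slightly (Li(x) is a better estimate).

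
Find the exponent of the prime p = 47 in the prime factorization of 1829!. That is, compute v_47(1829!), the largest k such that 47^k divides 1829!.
v_47(1829!) = 38

Legendre's formula: v_p(n!) = Σ_{k ≥ 1} ⌊n / p^k⌋. For p = 47, n = 1829, the terms are:
  ⌊1829/47^1⌋ = ⌊1829/47⌋ = 38
(the next term ⌊1829/47^2⌋ = 0, terminating the sum). Summing: v_47(1829!) = 38 = 38.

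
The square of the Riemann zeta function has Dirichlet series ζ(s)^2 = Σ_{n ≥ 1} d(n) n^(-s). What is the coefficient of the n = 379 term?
d(379) = 2

ζ(s)^2 = (Σ 1/m^s)(Σ 1/k^s). The coefficient of 1/n^s in the product is the number of ordered pairs (m, k) with mk = n, which equals d(n). For n = 379, divisors are [1, 379], so d(379) = 2.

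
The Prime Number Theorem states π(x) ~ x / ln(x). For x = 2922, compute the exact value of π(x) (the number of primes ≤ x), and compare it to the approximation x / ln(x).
π(2922) = 422;  x/ln(x) ≈ 366.16;  relative error ≈ 13.23%.

Directly count primes up to 2922: π(2922) = 422. The PNT approximation gives 2922/ln(2922) ≈ 2922/7.98002 ≈ 366.16. Relative error (π(x) − x/ln(x)) / π(x) ≈ 13.23%; the approximation is known to undercount slightly (Li(x) is a better estimate).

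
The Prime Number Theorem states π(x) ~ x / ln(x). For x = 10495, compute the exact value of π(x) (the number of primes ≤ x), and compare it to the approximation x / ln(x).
π(10495) = 1283;  x/ln(x) ≈ 1133.53;  relative error ≈ 11.65%.

Directly count primes up to 10495: π(10495) = 1283. The PNT approximation gives 10495/ln(10495) ≈ 10495/9.25865 ≈ 1133.53. Relative error (π(x) − x/ln(x)) / π(x) ≈ 11.65%; the approximation is known to undercount slightly (Li(x) is a better estimate).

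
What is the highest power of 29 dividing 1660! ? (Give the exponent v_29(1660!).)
v_29(1660!) = 58

Legendre's formula: v_p(n!) = Σ_{k ≥ 1} ⌊n / p^k⌋. For p = 29, n = 1660, the terms are:
  ⌊1660/29^1⌋ = ⌊1660/29⌋ = 57
  ⌊1660/29^2⌋ = ⌊1660/841⌋ = 1
(the next term ⌊1660/29^3⌋ = 0, terminating the sum). Summing: v_29(1660!) = 57 + 1 = 58.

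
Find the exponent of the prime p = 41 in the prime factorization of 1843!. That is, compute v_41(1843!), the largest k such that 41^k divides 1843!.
v_41(1843!) = 45

Legendre's formula: v_p(n!) = Σ_{k ≥ 1} ⌊n / p^k⌋. For p = 41, n = 1843, the terms are:
  ⌊1843/41^1⌋ = ⌊1843/41⌋ = 44
  ⌊1843/41^2⌋ = ⌊1843/1681⌋ = 1
(the next term ⌊1843/41^3⌋ = 0, terminating the sum). Summing: v_41(1843!) = 44 + 1 = 45.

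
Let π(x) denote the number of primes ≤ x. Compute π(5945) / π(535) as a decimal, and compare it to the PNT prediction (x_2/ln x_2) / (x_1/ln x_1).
π(5945)/π(535) = 780/99 ≈ 7.8788;  PNT prediction ≈ 8.0330.

π(535) = 99 and π(5945) = 780, so π(5945)/π(535) ≈ 7.8788. The PNT-predicted ratio is (5945/ln(5945)) / (535/ln(535)) ≈ 8.0330. The two agree to within a few percent, as expected.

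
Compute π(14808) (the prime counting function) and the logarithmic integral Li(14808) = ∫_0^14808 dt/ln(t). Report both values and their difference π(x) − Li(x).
π(14808) = 1734;  Li(14808) ≈ 1756.64;  π(x) − Li(x) ≈ -22.64.

Direct count of primes ≤ 14808 gives π(14808) = 1734. Numerical evaluation of the logarithmic integral gives Li(14808) ≈ 1756.64. The difference π(x) − Li(x) ≈ -22.64 is typically negative for small/moderate x (Li(x) overestimates), though Littlewood's theorem shows this sign changes infinitely often.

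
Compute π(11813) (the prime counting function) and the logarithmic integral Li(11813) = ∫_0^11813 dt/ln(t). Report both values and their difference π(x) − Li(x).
π(11813) = 1416;  Li(11813) ≈ 1441.17;  π(x) − Li(x) ≈ -25.17.

Direct count of primes ≤ 11813 gives π(11813) = 1416. Numerical evaluation of the logarithmic integral gives Li(11813) ≈ 1441.17. The difference π(x) − Li(x) ≈ -25.17 is typically negative for small/moderate x (Li(x) overestimates), though Littlewood's theorem shows this sign changes infinitely often.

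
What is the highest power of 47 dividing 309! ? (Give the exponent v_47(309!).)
v_47(309!) = 6

Legendre's formula: v_p(n!) = Σ_{k ≥ 1} ⌊n / p^k⌋. For p = 47, n = 309, the terms are:
  ⌊309/47^1⌋ = ⌊309/47⌋ = 6
(the next term ⌊309/47^2⌋ = 0, terminating the sum). Summing: v_47(309!) = 6 = 6.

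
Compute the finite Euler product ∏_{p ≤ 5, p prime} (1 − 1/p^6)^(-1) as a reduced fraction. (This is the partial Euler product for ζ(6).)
∏ = 140625/138229

The primes p ≤ 5 are [2, 3, 5]. For each prime, (1 − 1/p^6)^(-1) = p^6 / (p^6 − 1). The product is (1 − 1/2^6)^(-1), (1 − 1/3^6)^(-1), (1 − 1/5^6)^(-1) = ∏ p^6 / (p^6 − 1) = 140625/138229.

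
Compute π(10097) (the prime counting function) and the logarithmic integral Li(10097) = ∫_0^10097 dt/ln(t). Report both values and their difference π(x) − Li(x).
π(10097) = 1239;  Li(10097) ≈ 1256.66;  π(x) − Li(x) ≈ -17.66.

Direct count of primes ≤ 10097 gives π(10097) = 1239. Numerical evaluation of the logarithmic integral gives Li(10097) ≈ 1256.66. The difference π(x) − Li(x) ≈ -17.66 is typically negative for small/moderate x (Li(x) overestimates), though Littlewood's theorem shows this sign changes infinitely often.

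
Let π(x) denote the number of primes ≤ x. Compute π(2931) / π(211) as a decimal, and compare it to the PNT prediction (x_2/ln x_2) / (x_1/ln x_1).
π(2931)/π(211) = 423/47 ≈ 9.0000;  PNT prediction ≈ 9.3125.

π(211) = 47 and π(2931) = 423, so π(2931)/π(211) ≈ 9.0000. The PNT-predicted ratio is (2931/ln(2931)) / (211/ln(211)) ≈ 9.3125. The two agree to within a few percent, as expected.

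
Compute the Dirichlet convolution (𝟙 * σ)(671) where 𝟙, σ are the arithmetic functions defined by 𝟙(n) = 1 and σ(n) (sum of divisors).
(𝟙 * σ)(671) = 819

Divisors of 671: [1, 11, 61, 671]. For each d | 671:
  d = 1: 𝟙(1) · σ(671/1) = 1 · 744 = 744
  d = 11: 𝟙(11) · σ(671/11) = 1 · 62 = 62
  d = 61: 𝟙(61) · σ(671/61) = 1 · 12 = 12
  d = 671: 𝟙(671) · σ(671/671) = 1 · 1 = 1
Summing: (𝟙 * σ)(671) = 744 + 62 + 12 + 1 = 819.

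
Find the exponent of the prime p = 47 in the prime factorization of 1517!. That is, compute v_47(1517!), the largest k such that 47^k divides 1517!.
v_47(1517!) = 32

Legendre's formula: v_p(n!) = Σ_{k ≥ 1} ⌊n / p^k⌋. For p = 47, n = 1517, the terms are:
  ⌊1517/47^1⌋ = ⌊1517/47⌋ = 32
(the next term ⌊1517/47^2⌋ = 0, terminating the sum). Summing: v_47(1517!) = 32 = 32.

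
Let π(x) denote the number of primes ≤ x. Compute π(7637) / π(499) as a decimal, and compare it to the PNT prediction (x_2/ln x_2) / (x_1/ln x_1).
π(7637)/π(499) = 968/95 ≈ 10.1895;  PNT prediction ≈ 10.6346.

π(499) = 95 and π(7637) = 968, so π(7637)/π(499) ≈ 10.1895. The PNT-predicted ratio is (7637/ln(7637)) / (499/ln(499)) ≈ 10.6346. The two agree to within a few percent, as expected.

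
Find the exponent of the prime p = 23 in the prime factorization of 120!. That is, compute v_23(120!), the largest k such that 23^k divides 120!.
v_23(120!) = 5

Legendre's formula: v_p(n!) = Σ_{k ≥ 1} ⌊n / p^k⌋. For p = 23, n = 120, the terms are:
  ⌊120/23^1⌋ = ⌊120/23⌋ = 5
(the next term ⌊120/23^2⌋ = 0, terminating the sum). Summing: v_23(120!) = 5 = 5.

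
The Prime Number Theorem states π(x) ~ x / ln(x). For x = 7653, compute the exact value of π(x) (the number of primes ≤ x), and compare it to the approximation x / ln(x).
π(7653) = 971;  x/ln(x) ≈ 855.77;  relative error ≈ 11.87%.

Directly count primes up to 7653: π(7653) = 971. The PNT approximation gives 7653/ln(7653) ≈ 7653/8.94285 ≈ 855.77. Relative error (π(x) − x/ln(x)) / π(x) ≈ 11.87%; the approximation is known to undercount slightly (Li(x) is a better estimate).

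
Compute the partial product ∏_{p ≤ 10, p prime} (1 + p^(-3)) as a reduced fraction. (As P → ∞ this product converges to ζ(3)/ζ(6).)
∏ = 1032/875

The primes p ≤ 10 are [2, 3, 5, 7]. For each, (1 + 1/p^3) = (p^3 + 1)/p^3. Multiplying these fractions over p ∈ [2, 3, 5, 7] gives 1032/875. (In the limit P → ∞ this tends to ζ(3)/ζ(6).)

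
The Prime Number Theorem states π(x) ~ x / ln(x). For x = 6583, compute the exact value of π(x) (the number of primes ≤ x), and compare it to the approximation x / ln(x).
π(6583) = 852;  x/ln(x) ≈ 748.73;  relative error ≈ 12.12%.

Directly count primes up to 6583: π(6583) = 852. The PNT approximation gives 6583/ln(6583) ≈ 6583/8.79225 ≈ 748.73. Relative error (π(x) − x/ln(x)) / π(x) ≈ 12.12%; the approximation is known to undercount slightly (Li(x) is a better estimate).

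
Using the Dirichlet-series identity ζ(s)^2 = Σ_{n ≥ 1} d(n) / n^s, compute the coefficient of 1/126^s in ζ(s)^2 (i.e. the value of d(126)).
d(126) = 12

ζ(s)^2 = (Σ 1/m^s)(Σ 1/k^s). The coefficient of 1/n^s in the product is the number of ordered pairs (m, k) with mk = n, which equals d(n). For n = 126, divisors are [1, 2, 3, 6, 7, 9, 14, 18, 21, 42, 63, 126], so d(126) = 12.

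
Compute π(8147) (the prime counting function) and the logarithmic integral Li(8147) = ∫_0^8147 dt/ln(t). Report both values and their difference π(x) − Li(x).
π(8147) = 1023;  Li(8147) ≈ 1042.76;  π(x) − Li(x) ≈ -19.76.

Direct count of primes ≤ 8147 gives π(8147) = 1023. Numerical evaluation of the logarithmic integral gives Li(8147) ≈ 1042.76. The difference π(x) − Li(x) ≈ -19.76 is typically negative for small/moderate x (Li(x) overestimates), though Littlewood's theorem shows this sign changes infinitely often.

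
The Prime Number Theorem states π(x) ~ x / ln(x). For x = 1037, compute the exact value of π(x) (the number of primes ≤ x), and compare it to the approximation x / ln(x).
π(1037) = 174;  x/ln(x) ≈ 149.34;  relative error ≈ 14.17%.

Directly count primes up to 1037: π(1037) = 174. The PNT approximation gives 1037/ln(1037) ≈ 1037/6.94409 ≈ 149.34. Relative error (π(x) − x/ln(x)) / π(x) ≈ 14.17%; the approximation is known to undercount slightly (Li(x) is a better estimate).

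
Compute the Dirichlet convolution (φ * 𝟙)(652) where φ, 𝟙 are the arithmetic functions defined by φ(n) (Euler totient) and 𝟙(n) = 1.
(φ * 𝟙)(652) = 652

Divisors of 652: [1, 2, 4, 163, 326, 652]. For each d | 652:
  d = 1: φ(1) · 𝟙(652/1) = 1 · 1 = 1
  d = 2: φ(2) · 𝟙(652/2) = 1 · 1 = 1
  d = 4: φ(4) · 𝟙(652/4) = 2 · 1 = 2
  d = 163: φ(163) · 𝟙(652/163) = 162 · 1 = 162
  d = 326: φ(326) · 𝟙(652/326) = 162 · 1 = 162
  d = 652: φ(652) · 𝟙(652/652) = 324 · 1 = 324
Summing: (φ * 𝟙)(652) = 1 + 1 + 2 + 162 + 162 + 324 = 652.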